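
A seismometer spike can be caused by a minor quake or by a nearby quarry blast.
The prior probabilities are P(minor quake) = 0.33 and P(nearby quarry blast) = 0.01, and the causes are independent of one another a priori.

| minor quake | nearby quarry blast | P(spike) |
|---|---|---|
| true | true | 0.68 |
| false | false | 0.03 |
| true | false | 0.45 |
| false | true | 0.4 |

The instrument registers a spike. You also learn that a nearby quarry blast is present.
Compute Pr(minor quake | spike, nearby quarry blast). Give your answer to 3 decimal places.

Numerator (weight on configurations with minor quake): 0.68*0.33 = 0.224400
Normalizer over all consistent configurations: 0.4*0.67 + 0.68*0.33 = 0.492400
P(minor quake | spike, nearby quarry blast) = 0.224400/0.492400 ≈ 0.456

Pr(minor quake | spike, nearby quarry blast) ≈ 0.456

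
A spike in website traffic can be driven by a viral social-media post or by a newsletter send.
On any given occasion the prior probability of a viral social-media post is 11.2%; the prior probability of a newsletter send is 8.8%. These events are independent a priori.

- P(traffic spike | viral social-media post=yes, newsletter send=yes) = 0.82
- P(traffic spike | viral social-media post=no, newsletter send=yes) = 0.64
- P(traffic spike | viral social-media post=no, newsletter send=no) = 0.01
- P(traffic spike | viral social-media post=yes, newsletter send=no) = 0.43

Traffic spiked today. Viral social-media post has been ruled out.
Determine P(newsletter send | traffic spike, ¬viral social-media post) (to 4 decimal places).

P(newsletter send | traffic spike, ¬viral social-media post) ≈ 0.8606

Numerator (weight on configurations with newsletter send): 0.64·0.088 = 0.056320
The normalizing constant is 0.01·0.912 + 0.64·0.088 = 0.065440
P(newsletter send | traffic spike, ¬viral social-media post) = 0.056320/0.065440 ≈ 0.8606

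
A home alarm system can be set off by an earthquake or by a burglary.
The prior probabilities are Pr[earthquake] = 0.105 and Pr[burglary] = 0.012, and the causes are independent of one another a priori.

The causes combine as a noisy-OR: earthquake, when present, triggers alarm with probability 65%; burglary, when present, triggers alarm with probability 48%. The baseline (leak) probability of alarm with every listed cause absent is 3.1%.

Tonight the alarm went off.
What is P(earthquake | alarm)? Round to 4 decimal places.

P(earthquake | alarm) ≈ 0.6801

Under noisy-OR, P(alarm | causes) = 1 − (1−0.031)·∏(1−qᵢ) over the active causes.
By total probability over the 4 (earthquake, burglary) configurations:
  P(alarm) = 0.031*0.895*0.988 + 0.49612*0.895*0.012 + 0.66085*0.105*0.988 + 0.823642*0.105*0.012
        = 0.027412 + 0.005328 + 0.068557 + 0.001038 = 0.102335
The terms with earthquake present sum to 0.069595, so
  P(earthquake | alarm) = 0.069595 / 0.102335 ≈ 0.6801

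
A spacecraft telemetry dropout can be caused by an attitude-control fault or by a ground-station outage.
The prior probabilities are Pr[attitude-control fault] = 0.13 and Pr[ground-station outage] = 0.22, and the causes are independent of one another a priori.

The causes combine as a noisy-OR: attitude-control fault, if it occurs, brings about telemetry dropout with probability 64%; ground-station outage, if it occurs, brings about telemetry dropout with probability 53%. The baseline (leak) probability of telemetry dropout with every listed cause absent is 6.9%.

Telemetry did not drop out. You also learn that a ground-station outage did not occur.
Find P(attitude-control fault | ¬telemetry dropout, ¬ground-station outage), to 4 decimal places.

Under noisy-OR, P(telemetry dropout | causes) = 1 − (1−0.069)·∏(1−qᵢ) over the active causes.
P(¬telemetry dropout | ¬ground-station outage) = 0.931×0.87 + 0.33516×0.13 = 0.809970 + 0.043571 = 0.853541
Restricting to configurations with attitude-control fault present: 0.33516×0.13 = 0.043571.
So P(attitude-control fault | ¬telemetry dropout, ¬ground-station outage) = 0.043571/0.853541 ≈ 0.0510.

P(attitude-control fault | ¬telemetry dropout, ¬ground-station outage) ≈ 0.0510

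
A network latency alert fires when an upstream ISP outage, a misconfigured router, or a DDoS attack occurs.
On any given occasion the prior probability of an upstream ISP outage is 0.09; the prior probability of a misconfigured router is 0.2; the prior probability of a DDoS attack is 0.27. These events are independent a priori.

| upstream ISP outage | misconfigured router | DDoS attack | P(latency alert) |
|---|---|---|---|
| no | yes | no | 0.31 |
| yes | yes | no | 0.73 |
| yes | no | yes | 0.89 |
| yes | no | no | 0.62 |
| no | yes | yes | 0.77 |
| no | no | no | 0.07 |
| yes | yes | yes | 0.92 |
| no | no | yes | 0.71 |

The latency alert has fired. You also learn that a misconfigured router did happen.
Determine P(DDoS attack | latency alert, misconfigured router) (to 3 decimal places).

P(DDoS attack | latency alert, misconfigured router) ≈ 0.455

For the numerator, keep only DDoS attack=true terms: 0.189189 + 0.022356 = 0.211545
The normalizing constant is 0.31*0.91*0.73 + 0.77*0.91*0.27 + 0.73*0.09*0.73 + 0.92*0.09*0.27 = 0.465439
P(DDoS attack | latency alert, misconfigured router) = 0.211545/0.465439 ≈ 0.455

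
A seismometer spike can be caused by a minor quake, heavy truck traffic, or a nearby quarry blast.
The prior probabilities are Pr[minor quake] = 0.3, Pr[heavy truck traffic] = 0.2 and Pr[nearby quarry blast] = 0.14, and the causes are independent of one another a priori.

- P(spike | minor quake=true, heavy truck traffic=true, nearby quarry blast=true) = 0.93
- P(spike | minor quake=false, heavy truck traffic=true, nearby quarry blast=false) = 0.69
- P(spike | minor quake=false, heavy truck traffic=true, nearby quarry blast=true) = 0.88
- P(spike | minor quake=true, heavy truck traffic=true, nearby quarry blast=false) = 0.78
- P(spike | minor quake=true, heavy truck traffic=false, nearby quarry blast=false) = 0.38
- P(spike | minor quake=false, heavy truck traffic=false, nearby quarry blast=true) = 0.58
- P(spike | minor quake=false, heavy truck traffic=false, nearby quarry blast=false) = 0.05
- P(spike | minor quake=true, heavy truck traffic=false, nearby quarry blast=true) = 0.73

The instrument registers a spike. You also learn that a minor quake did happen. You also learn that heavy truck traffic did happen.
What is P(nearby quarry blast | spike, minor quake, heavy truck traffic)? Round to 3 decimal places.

By total probability over both values of nearby quarry blast:
  P(spike | minor quake, heavy truck traffic) = 0.78×0.86 + 0.93×0.14
        = 0.670800 + 0.130200 = 0.801000
Configurations with nearby quarry blast contribute 0.130200, so
  P(nearby quarry blast | spike, minor quake, heavy truck traffic) = 0.130200 / 0.801000 ≈ 0.163

P(nearby quarry blast | spike, minor quake, heavy truck traffic) ≈ 0.163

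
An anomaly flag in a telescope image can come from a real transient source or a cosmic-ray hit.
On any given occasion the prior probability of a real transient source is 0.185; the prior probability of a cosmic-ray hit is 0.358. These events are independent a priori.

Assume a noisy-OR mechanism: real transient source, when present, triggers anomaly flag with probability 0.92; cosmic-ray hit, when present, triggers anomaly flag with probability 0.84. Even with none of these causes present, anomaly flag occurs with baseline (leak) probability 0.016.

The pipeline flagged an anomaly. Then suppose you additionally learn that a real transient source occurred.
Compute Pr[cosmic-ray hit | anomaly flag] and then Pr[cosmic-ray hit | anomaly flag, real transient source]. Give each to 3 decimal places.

Under noisy-OR, P(anomaly flag | causes) = 1 − (1−0.016)·∏(1−qᵢ) over the active causes.
Numerator (weight on configurations with cosmic-ray hit): 0.245834 + 0.065396 = 0.311230
The normalizing constant is 0.016·0.815·0.642 + 0.84256·0.815·0.358 + 0.92128·0.185·0.642 + 0.987405·0.185·0.358 = 0.429022
Posterior = 0.311230 / 0.429022 ≈ 0.725

Now also conditioning on real transient source=true:
P(anomaly flag | real transient source) = 0.92128·0.642 + 0.987405·0.358 = 0.591462 + 0.353491 = 0.944953
Of this, 0.353491 comes from 0.987405·0.358 (the cosmic-ray hit=true cases).
P(cosmic-ray hit | anomaly flag, real transient source) = 0.353491 / 0.944953 ≈ 0.374

Pr[cosmic-ray hit | anomaly flag] ≈ 0.725; Pr[cosmic-ray hit | anomaly flag, real transient source] ≈ 0.374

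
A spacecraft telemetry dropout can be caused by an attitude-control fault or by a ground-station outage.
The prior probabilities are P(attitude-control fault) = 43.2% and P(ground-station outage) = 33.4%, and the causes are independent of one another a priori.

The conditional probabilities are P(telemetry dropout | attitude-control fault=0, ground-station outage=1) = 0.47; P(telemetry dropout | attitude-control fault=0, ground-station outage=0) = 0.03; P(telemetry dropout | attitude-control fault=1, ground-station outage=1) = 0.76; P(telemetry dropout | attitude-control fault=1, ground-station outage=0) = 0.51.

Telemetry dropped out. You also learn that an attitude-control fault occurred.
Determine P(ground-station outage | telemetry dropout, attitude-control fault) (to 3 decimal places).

For the numerator, keep only ground-station outage=true terms: 0.76×0.334 = 0.253840
Normalizer over all consistent configurations: 0.51×0.666 + 0.76×0.334 = 0.593500
Posterior = 0.253840 / 0.593500 ≈ 0.428

P(ground-station outage | telemetry dropout, attitude-control fault) ≈ 0.428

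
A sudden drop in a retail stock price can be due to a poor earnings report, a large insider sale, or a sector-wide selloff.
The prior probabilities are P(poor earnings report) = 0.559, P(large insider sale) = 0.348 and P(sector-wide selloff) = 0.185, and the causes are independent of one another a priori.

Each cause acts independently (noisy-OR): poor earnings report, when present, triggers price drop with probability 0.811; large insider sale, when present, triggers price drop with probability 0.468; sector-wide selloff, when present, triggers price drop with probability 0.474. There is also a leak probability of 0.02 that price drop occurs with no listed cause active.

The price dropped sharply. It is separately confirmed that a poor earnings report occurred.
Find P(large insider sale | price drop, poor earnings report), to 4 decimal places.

P(large insider sale | price drop, poor earnings report) ≈ 0.3689

Under noisy-OR, P(price drop | causes) = 1 − (1−0.02)·∏(1−qᵢ) over the active causes.
Weight on large insider sale=true, given the evidence: 0.255673 + 0.061043 = 0.316716
Normalizer over all consistent configurations: 0.81478*0.652*0.815 + 0.902574*0.652*0.185 + 0.901463*0.348*0.815 + 0.94817*0.348*0.185 = 0.858542
Posterior = 0.316716 / 0.858542 ≈ 0.3689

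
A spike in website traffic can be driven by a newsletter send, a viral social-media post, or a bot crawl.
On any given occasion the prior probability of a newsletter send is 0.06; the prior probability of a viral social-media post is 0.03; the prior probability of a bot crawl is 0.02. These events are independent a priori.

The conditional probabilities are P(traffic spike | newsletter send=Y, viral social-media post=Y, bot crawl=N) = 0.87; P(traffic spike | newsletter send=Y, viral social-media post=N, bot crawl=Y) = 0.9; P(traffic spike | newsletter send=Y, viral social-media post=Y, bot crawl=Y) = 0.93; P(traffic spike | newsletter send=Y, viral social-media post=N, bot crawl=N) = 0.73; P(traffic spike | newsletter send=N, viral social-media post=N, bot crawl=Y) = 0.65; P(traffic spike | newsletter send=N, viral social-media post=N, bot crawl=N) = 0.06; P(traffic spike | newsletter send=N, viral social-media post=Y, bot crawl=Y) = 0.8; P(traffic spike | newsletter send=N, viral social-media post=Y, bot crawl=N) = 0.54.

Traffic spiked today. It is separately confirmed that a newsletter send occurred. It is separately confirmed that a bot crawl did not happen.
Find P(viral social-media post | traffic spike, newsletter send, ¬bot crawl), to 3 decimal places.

P(viral social-media post | traffic spike, newsletter send, ¬bot crawl) ≈ 0.036

Enumerate both values of viral social-media post and weight by the priors:
  P(traffic spike | newsletter send, ¬bot crawl) = 0.73×0.97 + 0.87×0.03
        = 0.708100 + 0.026100 = 0.734200
Configurations with viral social-media post contribute 0.026100, so
  P(viral social-media post | traffic spike, newsletter send, ¬bot crawl) = 0.026100 / 0.734200 ≈ 0.036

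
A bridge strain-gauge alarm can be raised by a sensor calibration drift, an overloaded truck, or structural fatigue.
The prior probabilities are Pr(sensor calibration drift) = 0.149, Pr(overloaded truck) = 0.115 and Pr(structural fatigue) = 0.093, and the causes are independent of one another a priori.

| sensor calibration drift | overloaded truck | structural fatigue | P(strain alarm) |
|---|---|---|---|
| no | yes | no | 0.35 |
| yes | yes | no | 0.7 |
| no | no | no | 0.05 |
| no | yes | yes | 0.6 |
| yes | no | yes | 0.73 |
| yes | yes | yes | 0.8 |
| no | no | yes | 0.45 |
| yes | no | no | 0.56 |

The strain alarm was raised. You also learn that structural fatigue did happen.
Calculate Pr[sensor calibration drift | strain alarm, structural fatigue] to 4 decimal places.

Pr[sensor calibration drift | strain alarm, structural fatigue] ≈ 0.2166

P(strain alarm | structural fatigue) = 0.45·0.851·0.885 + 0.6·0.851·0.115 + 0.73·0.149·0.885 + 0.8·0.149·0.115 = 0.338911 + 0.058719 + 0.096261 + 0.013708 = 0.507599
Restricting to configurations with sensor calibration drift present: 0.096261 + 0.013708 = 0.109969.
Hence the posterior is 0.109969/0.507599 ≈ 0.2166.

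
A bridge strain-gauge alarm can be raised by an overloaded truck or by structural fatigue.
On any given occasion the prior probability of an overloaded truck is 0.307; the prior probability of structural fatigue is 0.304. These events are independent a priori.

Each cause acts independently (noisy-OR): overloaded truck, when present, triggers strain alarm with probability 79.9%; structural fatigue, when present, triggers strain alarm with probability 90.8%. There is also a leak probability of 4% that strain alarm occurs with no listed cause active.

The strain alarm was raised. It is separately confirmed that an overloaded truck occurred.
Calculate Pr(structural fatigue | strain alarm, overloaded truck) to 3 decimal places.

Pr(structural fatigue | strain alarm, overloaded truck) ≈ 0.347

Under noisy-OR, P(strain alarm | causes) = 1 − (1−0.04)·∏(1−qᵢ) over the active causes.
Enumerate both values of structural fatigue and weight by the priors:
  P(strain alarm | overloaded truck) = 0.80704×0.696 + 0.982248×0.304
        = 0.561700 + 0.298603 = 0.860303
Configurations with structural fatigue contribute 0.298603, so
  P(structural fatigue | strain alarm, overloaded truck) = 0.298603 / 0.860303 ≈ 0.347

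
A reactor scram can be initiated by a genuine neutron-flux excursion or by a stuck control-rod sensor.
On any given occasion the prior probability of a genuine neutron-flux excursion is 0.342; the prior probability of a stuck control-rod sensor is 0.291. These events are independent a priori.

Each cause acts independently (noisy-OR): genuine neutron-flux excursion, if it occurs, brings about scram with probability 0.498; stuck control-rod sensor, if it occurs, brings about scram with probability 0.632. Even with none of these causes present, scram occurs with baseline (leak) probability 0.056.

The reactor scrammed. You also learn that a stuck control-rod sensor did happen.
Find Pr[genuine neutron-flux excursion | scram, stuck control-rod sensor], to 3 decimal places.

Under noisy-OR, P(scram | causes) = 1 − (1−0.056)·∏(1−qᵢ) over the active causes.
P(scram | stuck control-rod sensor) = 0.652608·0.658 + 0.825609·0.342 = 0.429416 + 0.282358 = 0.711774
Restricting to configurations with genuine neutron-flux excursion present: 0.825609·0.342 = 0.282358.
So P(genuine neutron-flux excursion | scram, stuck control-rod sensor) = 0.282358/0.711774 ≈ 0.397.

Pr[genuine neutron-flux excursion | scram, stuck control-rod sensor] ≈ 0.397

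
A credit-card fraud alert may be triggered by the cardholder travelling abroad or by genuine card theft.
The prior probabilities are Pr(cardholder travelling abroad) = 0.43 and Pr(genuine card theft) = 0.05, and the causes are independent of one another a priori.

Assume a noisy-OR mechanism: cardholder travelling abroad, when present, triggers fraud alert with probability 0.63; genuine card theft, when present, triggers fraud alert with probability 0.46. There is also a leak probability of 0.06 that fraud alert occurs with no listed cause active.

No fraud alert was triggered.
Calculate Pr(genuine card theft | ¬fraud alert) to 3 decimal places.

Pr(genuine card theft | ¬fraud alert) ≈ 0.028

Under noisy-OR, P(fraud alert | causes) = 1 − (1−0.06)·∏(1−qᵢ) over the active causes.
P(¬fraud alert) = 0.94*0.57*0.95 + 0.5076*0.57*0.05 + 0.3478*0.43*0.95 + 0.187812*0.43*0.05 = 0.509010 + 0.014467 + 0.142076 + 0.004038 = 0.669591
The genuine card theft-present share is 0.014467 + 0.004038 = 0.018505.
So P(genuine card theft | ¬fraud alert) = 0.018505/0.669591 ≈ 0.028.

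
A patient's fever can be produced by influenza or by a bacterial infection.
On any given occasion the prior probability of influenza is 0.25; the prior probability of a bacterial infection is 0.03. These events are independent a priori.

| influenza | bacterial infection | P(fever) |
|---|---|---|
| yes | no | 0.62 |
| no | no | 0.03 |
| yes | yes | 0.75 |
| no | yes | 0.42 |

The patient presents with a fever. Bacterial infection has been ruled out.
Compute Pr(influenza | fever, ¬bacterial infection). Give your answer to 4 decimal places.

Pr(influenza | fever, ¬bacterial infection) ≈ 0.8732

P(fever | ¬bacterial infection) = 0.03·0.75 + 0.62·0.25 = 0.022500 + 0.155000 = 0.177500
Restricting to configurations with influenza present: 0.62·0.25 = 0.155000.
Hence the posterior is 0.155000/0.177500 ≈ 0.8732.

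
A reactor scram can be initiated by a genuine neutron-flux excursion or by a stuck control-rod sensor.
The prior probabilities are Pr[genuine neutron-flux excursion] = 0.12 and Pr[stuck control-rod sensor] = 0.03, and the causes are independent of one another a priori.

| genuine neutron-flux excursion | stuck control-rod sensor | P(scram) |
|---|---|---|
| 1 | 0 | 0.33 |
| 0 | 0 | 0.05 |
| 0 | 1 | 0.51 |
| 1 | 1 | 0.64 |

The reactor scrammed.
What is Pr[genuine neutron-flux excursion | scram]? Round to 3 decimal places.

Weight on genuine neutron-flux excursion=true, given the evidence: 0.038412 + 0.002304 = 0.040716
Normalizer over all consistent configurations: 0.05·0.88·0.97 + 0.51·0.88·0.03 + 0.33·0.12·0.97 + 0.64·0.12·0.03 = 0.096860
Posterior = 0.040716 / 0.096860 ≈ 0.420

Pr[genuine neutron-flux excursion | scram] ≈ 0.420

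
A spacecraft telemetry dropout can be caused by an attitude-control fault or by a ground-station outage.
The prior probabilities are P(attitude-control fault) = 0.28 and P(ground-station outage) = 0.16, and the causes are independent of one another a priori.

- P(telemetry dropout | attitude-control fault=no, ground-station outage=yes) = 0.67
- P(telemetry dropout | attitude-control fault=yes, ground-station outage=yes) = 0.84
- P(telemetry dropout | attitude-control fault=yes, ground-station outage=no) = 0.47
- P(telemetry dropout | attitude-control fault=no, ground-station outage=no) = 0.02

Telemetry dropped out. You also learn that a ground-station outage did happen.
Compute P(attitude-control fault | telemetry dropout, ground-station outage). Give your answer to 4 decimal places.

For the numerator, keep only attitude-control fault=true terms: 0.84·0.28 = 0.235200
The normalizing constant is 0.67·0.72 + 0.84·0.28 = 0.717600
P(attitude-control fault | telemetry dropout, ground-station outage) = 0.235200/0.717600 ≈ 0.3278

P(attitude-control fault | telemetry dropout, ground-station outage) ≈ 0.3278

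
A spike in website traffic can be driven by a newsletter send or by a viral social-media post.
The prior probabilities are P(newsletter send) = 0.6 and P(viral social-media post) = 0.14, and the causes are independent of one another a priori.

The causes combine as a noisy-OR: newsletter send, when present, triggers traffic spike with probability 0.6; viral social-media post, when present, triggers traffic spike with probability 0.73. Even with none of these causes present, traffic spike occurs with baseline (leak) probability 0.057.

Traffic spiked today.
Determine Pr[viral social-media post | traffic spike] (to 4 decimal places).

Under noisy-OR, P(traffic spike | causes) = 1 − (1−0.057)·∏(1−qᵢ) over the active causes.
P(traffic spike) = 0.057·0.4·0.86 + 0.74539·0.4·0.14 + 0.6228·0.6·0.86 + 0.898156·0.6·0.14 = 0.019608 + 0.041742 + 0.321365 + 0.075445 = 0.458160
The viral social-media post-present share is 0.041742 + 0.075445 = 0.117187.
Hence the posterior is 0.117187/0.458160 ≈ 0.2558.

Pr[viral social-media post | traffic spike] ≈ 0.2558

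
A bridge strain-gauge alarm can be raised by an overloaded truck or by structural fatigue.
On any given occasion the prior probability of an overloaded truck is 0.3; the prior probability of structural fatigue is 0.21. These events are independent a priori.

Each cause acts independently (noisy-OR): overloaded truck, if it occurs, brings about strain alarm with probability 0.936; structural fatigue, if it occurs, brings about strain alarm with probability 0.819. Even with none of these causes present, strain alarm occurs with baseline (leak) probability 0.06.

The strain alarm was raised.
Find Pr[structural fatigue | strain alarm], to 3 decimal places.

Pr[structural fatigue | strain alarm] ≈ 0.419

Under noisy-OR, P(strain alarm | causes) = 1 − (1−0.06)·∏(1−qᵢ) over the active causes.
For the numerator, keep only structural fatigue=true terms: 0.121989 + 0.062314 = 0.184303
Denominator P(strain alarm): 0.06·0.7·0.79 + 0.82986·0.7·0.21 + 0.93984·0.3·0.79 + 0.989111·0.3·0.21 = 0.440225
P(structural fatigue | strain alarm) = 0.184303/0.440225 ≈ 0.419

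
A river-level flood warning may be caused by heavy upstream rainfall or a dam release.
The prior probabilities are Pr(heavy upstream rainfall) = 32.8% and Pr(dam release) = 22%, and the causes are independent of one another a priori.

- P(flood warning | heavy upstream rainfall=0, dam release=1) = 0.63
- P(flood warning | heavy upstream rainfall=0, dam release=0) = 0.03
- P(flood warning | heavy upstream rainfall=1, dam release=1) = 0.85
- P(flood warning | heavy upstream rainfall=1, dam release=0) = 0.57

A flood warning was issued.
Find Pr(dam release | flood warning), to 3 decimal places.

Pr(dam release | flood warning) ≈ 0.489

P(flood warning) = 0.03*0.672*0.78 + 0.63*0.672*0.22 + 0.57*0.328*0.78 + 0.85*0.328*0.22 = 0.015725 + 0.093139 + 0.145829 + 0.061336 = 0.316029
The dam release-present share is 0.093139 + 0.061336 = 0.154475.
Hence the posterior is 0.154475/0.316029 ≈ 0.489.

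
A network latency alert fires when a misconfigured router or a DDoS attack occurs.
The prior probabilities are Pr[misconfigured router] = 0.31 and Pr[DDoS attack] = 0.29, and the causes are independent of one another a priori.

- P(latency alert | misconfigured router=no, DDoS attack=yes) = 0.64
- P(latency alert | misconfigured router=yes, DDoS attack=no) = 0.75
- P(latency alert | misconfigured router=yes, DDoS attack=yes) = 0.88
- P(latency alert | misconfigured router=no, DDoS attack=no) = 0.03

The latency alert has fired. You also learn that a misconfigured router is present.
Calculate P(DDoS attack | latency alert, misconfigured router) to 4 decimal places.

For the numerator, keep only DDoS attack=true terms: 0.88·0.29 = 0.255200
The normalizing constant is 0.75·0.71 + 0.88·0.29 = 0.787700
Posterior = 0.255200 / 0.787700 ≈ 0.3240

P(DDoS attack | latency alert, misconfigured router) ≈ 0.3240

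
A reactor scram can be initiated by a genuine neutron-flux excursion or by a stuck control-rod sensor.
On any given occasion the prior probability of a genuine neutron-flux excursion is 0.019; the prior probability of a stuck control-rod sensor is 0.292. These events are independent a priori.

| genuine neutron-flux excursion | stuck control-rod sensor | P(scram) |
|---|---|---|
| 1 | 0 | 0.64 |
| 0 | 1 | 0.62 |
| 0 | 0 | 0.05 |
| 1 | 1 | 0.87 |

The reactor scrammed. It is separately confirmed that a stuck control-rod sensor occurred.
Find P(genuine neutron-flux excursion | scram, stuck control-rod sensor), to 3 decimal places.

P(scram | stuck control-rod sensor) = 0.62*0.981 + 0.87*0.019 = 0.608220 + 0.016530 = 0.624750
The genuine neutron-flux excursion-present share is 0.87*0.019 = 0.016530.
Hence the posterior is 0.016530/0.624750 ≈ 0.026.

P(genuine neutron-flux excursion | scram, stuck control-rod sensor) ≈ 0.026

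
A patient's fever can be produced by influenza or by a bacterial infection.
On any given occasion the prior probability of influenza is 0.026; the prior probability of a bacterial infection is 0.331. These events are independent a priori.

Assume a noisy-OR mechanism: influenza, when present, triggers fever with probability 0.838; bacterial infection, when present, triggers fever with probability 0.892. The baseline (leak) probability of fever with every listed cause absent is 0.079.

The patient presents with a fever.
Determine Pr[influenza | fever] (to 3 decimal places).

Under noisy-OR, P(fever | causes) = 1 − (1−0.079)·∏(1−qᵢ) over the active causes.
Weight on influenza=true, given the evidence: 0.014799 + 0.008467 = 0.023266
Denominator P(fever): 0.079·0.974·0.669 + 0.900532·0.974·0.331 + 0.850798·0.026·0.669 + 0.983886·0.026·0.331 = 0.365069
P(influenza | fever) = 0.023266/0.365069 ≈ 0.064

Pr[influenza | fever] ≈ 0.064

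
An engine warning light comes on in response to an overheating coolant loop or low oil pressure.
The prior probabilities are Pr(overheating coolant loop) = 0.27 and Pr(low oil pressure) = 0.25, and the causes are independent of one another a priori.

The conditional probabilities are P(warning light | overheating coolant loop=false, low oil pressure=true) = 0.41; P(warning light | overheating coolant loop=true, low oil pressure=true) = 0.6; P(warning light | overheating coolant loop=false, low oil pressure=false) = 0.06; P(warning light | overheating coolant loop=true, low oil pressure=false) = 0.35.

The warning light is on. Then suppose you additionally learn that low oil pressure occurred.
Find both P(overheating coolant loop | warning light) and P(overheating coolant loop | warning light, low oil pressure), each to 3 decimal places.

Weight on overheating coolant loop=true, given the evidence: 0.070875 + 0.040500 = 0.111375
The normalizing constant is 0.06×0.73×0.75 + 0.41×0.73×0.25 + 0.35×0.27×0.75 + 0.6×0.27×0.25 = 0.219050
P(overheating coolant loop | warning light) = 0.111375/0.219050 ≈ 0.508

Now also conditioning on low oil pressure=true:
Weight on overheating coolant loop=true, given the evidence: 0.6×0.27 = 0.162000
The normalizing constant is 0.41×0.73 + 0.6×0.27 = 0.461300
P(overheating coolant loop | warning light, low oil pressure) = 0.162000/0.461300 ≈ 0.351

P(overheating coolant loop | warning light) ≈ 0.508; P(overheating coolant loop | warning light, low oil pressure) ≈ 0.351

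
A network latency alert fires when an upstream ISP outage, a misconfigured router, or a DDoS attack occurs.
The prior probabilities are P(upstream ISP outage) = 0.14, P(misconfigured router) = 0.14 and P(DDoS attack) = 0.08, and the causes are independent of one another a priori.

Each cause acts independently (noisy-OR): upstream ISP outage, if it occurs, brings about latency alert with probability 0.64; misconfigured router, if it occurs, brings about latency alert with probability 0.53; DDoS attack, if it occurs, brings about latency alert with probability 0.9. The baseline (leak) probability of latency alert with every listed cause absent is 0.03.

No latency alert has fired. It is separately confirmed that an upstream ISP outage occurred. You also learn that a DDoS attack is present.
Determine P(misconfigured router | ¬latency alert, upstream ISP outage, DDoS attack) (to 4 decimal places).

Under noisy-OR, P(latency alert | causes) = 1 − (1−0.03)·∏(1−qᵢ) over the active causes.
Sum P(¬latency alert|·) weighted by the priors over both values of misconfigured router:
  P(¬latency alert | upstream ISP outage, DDoS attack) = 0.03492·0.86 + 0.016412·0.14
        = 0.030031 + 0.002298 = 0.032329
Configurations with misconfigured router contribute 0.002298, so
  P(misconfigured router | ¬latency alert, upstream ISP outage, DDoS attack) = 0.002298 / 0.032329 ≈ 0.0711

P(misconfigured router | ¬latency alert, upstream ISP outage, DDoS attack) ≈ 0.0711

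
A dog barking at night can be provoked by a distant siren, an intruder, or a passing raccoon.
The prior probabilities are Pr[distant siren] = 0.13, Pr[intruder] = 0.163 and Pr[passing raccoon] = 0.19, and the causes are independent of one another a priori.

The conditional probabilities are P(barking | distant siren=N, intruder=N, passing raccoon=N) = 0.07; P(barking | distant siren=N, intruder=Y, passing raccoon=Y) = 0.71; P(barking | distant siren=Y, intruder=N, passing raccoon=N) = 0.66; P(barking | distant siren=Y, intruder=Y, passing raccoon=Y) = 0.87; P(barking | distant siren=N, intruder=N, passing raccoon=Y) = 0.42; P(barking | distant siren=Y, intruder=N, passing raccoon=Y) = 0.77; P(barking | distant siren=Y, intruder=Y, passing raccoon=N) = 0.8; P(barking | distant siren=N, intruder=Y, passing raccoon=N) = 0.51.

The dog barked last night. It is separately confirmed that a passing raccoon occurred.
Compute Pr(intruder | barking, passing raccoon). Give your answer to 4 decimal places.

P(barking | passing raccoon) = 0.42·0.87·0.837 + 0.71·0.87·0.163 + 0.77·0.13·0.837 + 0.87·0.13·0.163 = 0.305840 + 0.100685 + 0.083784 + 0.018435 = 0.508744
Restricting to configurations with intruder present: 0.100685 + 0.018435 = 0.119120.
Hence the posterior is 0.119120/0.508744 ≈ 0.2341.

Pr(intruder | barking, passing raccoon) ≈ 0.2341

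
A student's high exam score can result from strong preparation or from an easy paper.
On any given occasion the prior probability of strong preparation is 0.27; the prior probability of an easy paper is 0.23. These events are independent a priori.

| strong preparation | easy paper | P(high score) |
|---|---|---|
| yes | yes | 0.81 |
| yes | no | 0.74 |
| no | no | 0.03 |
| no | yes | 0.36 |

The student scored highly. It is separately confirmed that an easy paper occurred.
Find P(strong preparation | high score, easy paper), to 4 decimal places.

P(strong preparation | high score, easy paper) ≈ 0.4542

P(high score | easy paper) = 0.36*0.73 + 0.81*0.27 = 0.262800 + 0.218700 = 0.481500
The strong preparation-present share is 0.81*0.27 = 0.218700.
P(strong preparation | high score, easy paper) = 0.218700 / 0.481500 ≈ 0.4542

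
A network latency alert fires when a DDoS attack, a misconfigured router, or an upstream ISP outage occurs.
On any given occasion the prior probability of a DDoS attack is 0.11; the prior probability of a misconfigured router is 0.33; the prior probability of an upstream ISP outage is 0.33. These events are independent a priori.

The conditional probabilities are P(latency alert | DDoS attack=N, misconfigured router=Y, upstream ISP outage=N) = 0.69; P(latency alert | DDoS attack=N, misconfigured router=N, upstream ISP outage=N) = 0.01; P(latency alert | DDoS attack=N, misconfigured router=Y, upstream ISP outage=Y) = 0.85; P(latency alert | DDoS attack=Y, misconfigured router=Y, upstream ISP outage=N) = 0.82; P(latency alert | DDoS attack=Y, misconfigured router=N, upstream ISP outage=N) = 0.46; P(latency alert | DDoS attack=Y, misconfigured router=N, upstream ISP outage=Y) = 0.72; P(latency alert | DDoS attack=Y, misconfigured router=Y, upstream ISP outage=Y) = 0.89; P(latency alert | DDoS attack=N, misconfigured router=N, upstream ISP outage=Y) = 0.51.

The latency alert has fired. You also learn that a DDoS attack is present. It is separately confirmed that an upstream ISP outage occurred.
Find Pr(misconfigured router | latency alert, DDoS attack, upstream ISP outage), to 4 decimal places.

Pr(misconfigured router | latency alert, DDoS attack, upstream ISP outage) ≈ 0.3784

P(latency alert | DDoS attack, upstream ISP outage) = 0.72·0.67 + 0.89·0.33 = 0.482400 + 0.293700 = 0.776100
Of this, 0.293700 comes from 0.89·0.33 (the misconfigured router=true cases).
So P(misconfigured router | latency alert, DDoS attack, upstream ISP outage) = 0.293700/0.776100 ≈ 0.3784.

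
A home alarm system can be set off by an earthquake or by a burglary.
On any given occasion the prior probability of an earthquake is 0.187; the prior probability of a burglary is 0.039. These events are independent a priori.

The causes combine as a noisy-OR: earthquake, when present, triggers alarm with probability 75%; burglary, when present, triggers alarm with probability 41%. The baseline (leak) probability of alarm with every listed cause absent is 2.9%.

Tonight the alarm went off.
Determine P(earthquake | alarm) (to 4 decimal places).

Under noisy-OR, P(alarm | causes) = 1 − (1−0.029)·∏(1−qᵢ) over the active causes.
Sum P(alarm|·) weighted by the priors over the 4 (earthquake, burglary) configurations:
  P(alarm) = 0.029·0.813·0.961 + 0.42711·0.813·0.039 + 0.75725·0.187·0.961 + 0.856777·0.187·0.039
        = 0.022657 + 0.013542 + 0.136083 + 0.006248 = 0.178530
The terms with earthquake present sum to 0.142331, so
  P(earthquake | alarm) = 0.142331 / 0.178530 ≈ 0.7972

P(earthquake | alarm) ≈ 0.7972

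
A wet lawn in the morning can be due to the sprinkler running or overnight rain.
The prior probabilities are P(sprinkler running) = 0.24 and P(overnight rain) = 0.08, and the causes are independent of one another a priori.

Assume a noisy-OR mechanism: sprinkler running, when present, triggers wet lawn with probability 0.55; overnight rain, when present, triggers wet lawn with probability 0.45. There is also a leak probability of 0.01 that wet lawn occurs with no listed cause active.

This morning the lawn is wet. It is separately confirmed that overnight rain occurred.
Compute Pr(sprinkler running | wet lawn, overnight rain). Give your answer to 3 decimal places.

Pr(sprinkler running | wet lawn, overnight rain) ≈ 0.344

Under noisy-OR, P(wet lawn | causes) = 1 − (1−0.01)·∏(1−qᵢ) over the active causes.
Weight on sprinkler running=true, given the evidence: 0.754975·0.24 = 0.181194
Normalizer over all consistent configurations: 0.4555·0.76 + 0.754975·0.24 = 0.527374
Posterior = 0.181194 / 0.527374 ≈ 0.344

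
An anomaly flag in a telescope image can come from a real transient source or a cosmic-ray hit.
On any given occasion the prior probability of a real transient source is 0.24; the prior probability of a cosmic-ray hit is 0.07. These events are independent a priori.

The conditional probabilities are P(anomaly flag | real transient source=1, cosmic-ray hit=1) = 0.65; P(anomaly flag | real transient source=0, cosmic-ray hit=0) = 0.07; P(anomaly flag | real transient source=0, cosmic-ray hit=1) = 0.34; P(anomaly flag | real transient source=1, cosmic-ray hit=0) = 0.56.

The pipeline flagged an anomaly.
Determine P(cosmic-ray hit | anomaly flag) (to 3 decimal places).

P(cosmic-ray hit | anomaly flag) ≈ 0.143

Enumerate the 4 (real transient source, cosmic-ray hit) configurations and weight by the priors:
  P(anomaly flag) = 0.07*0.76*0.93 + 0.34*0.76*0.07 + 0.56*0.24*0.93 + 0.65*0.24*0.07
        = 0.049476 + 0.018088 + 0.124992 + 0.010920 = 0.203476
The terms with cosmic-ray hit present sum to 0.029008, so
  P(cosmic-ray hit | anomaly flag) = 0.029008 / 0.203476 ≈ 0.143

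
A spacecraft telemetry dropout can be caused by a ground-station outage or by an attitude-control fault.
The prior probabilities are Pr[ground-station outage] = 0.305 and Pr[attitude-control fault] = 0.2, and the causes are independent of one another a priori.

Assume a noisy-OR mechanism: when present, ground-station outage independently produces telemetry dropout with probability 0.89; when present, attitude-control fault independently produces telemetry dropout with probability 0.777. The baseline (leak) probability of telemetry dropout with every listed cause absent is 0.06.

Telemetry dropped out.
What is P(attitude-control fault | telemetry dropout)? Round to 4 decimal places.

Under noisy-OR, P(telemetry dropout | causes) = 1 − (1−0.06)·∏(1−qᵢ) over the active causes.
Sum P(telemetry dropout|·) weighted by the priors over the 4 (ground-station outage, attitude-control fault) configurations:
  P(telemetry dropout) = 0.06·0.695·0.8 + 0.79038·0.695·0.2 + 0.8966·0.305·0.8 + 0.976942·0.305·0.2
        = 0.033360 + 0.109863 + 0.218770 + 0.059593 = 0.421586
Keeping only the attitude-control fault-present terms gives 0.169456, so
  P(attitude-control fault | telemetry dropout) = 0.169456 / 0.421586 ≈ 0.4019

P(attitude-control fault | telemetry dropout) ≈ 0.4019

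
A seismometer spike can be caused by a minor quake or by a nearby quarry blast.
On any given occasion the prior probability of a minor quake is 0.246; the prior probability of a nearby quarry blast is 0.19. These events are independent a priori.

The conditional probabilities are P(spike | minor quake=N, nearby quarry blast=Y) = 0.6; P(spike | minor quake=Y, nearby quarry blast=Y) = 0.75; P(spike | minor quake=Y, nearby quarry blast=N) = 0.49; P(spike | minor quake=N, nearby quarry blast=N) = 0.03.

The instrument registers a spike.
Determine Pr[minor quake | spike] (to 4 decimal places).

Numerator (weight on configurations with minor quake): 0.097637 + 0.035055 = 0.132692
Normalizer over all consistent configurations: 0.03·0.754·0.81 + 0.6·0.754·0.19 + 0.49·0.246·0.81 + 0.75·0.246·0.19 = 0.236970
Posterior = 0.132692 / 0.236970 ≈ 0.5600

Pr[minor quake | spike] ≈ 0.5600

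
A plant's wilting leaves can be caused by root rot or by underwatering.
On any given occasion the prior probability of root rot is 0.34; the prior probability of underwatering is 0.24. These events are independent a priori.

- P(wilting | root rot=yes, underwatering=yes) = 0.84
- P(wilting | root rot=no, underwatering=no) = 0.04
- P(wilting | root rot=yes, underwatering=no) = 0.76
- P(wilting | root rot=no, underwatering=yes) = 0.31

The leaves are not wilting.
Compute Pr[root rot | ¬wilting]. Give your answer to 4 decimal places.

P(¬wilting) = 0.96*0.66*0.76 + 0.69*0.66*0.24 + 0.24*0.34*0.76 + 0.16*0.34*0.24 = 0.481536 + 0.109296 + 0.062016 + 0.013056 = 0.665904
Of this, 0.075072 comes from 0.062016 + 0.013056 (the root rot=true cases).
Hence the posterior is 0.075072/0.665904 ≈ 0.1127.

Pr[root rot | ¬wilting] ≈ 0.1127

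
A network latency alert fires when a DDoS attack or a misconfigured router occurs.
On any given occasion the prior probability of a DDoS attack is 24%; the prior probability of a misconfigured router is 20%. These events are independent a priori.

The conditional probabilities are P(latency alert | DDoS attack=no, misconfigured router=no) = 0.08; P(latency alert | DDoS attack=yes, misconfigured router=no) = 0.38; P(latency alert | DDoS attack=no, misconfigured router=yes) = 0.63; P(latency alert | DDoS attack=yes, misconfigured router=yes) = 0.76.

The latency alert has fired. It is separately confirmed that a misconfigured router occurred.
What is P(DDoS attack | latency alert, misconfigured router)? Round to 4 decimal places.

P(latency alert | misconfigured router) = 0.63×0.76 + 0.76×0.24 = 0.478800 + 0.182400 = 0.661200
Of this, 0.182400 comes from 0.76×0.24 (the DDoS attack=true cases).
So P(DDoS attack | latency alert, misconfigured router) = 0.182400/0.661200 ≈ 0.2759.

P(DDoS attack | latency alert, misconfigured router) ≈ 0.2759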